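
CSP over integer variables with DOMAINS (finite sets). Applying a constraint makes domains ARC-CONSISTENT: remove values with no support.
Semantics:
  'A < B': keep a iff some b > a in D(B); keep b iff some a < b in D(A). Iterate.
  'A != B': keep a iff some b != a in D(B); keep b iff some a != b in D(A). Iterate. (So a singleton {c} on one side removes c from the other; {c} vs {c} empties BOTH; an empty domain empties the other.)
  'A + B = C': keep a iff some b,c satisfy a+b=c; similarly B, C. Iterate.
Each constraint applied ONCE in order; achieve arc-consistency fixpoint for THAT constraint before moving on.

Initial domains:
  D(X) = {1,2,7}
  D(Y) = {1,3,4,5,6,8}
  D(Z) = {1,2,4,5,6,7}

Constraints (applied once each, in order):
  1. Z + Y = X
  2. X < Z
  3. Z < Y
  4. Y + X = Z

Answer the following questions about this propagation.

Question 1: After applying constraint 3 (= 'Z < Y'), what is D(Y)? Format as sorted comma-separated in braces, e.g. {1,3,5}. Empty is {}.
Constraint 1 (Z + Y = X) on D(Z)={1,2,4,5,6,7} D(Y)={1,3,4,5,6,8} D(X)={1,2,7}: Z {1,2,4,5,6,7}->{1,2,4,6}; Y {1,3,4,5,6,8}->{1,3,5,6}; X {1,2,7}->{2,7}
Constraint 2 (X < Z) on D(X)={2,7} D(Z)={1,2,4,6}: X {2,7}->{2}; Z {1,2,4,6}->{4,6}
Constraint 3 (Z < Y) on D(Z)={4,6} D(Y)={1,3,5,6}: Z {4,6}->{4}; Y {1,3,5,6}->{5,6}
So after constraint 3: D(Y) = {5,6}

Answer: {5,6}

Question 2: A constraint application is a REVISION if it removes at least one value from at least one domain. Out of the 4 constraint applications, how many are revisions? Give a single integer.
Answer: 4

Derivation:
Constraint 1 (Z + Y = X) on D(Z)={1,2,4,5,6,7} D(Y)={1,3,4,5,6,8} D(X)={1,2,7}: Z {1,2,4,5,6,7}->{1,2,4,6}; Y {1,3,4,5,6,8}->{1,3,5,6}; X {1,2,7}->{2,7} => REVISION
Constraint 2 (X < Z) on D(X)={2,7} D(Z)={1,2,4,6}: X {2,7}->{2}; Z {1,2,4,6}->{4,6} => REVISION
Constraint 3 (Z < Y) on D(Z)={4,6} D(Y)={1,3,5,6}: Z {4,6}->{4}; Y {1,3,5,6}->{5,6} => REVISION
Constraint 4 (Y + X = Z) on D(Y)={5,6} D(X)={2} D(Z)={4}: Y {5,6}->{}; X {2}->{}; Z {4}->{} => REVISION
Total revisions = 4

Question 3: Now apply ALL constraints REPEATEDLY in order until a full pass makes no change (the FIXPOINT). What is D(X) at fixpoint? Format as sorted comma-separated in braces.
pass 0 (initial): D(X)={1,2,7}
pass 1: X {1,2,7}->{}; Y {1,3,4,5,6,8}->{}; Z {1,2,4,5,6,7}->{}
pass 2: no change
Fixpoint after 2 passes: D(X) = {}

Answer: {}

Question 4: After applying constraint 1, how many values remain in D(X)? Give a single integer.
Answer: 2

Derivation:
Constraint 1 (Z + Y = X) on D(Z)={1,2,4,5,6,7} D(Y)={1,3,4,5,6,8} D(X)={1,2,7}: Z {1,2,4,5,6,7}->{1,2,4,6}; Y {1,3,4,5,6,8}->{1,3,5,6}; X {1,2,7}->{2,7}
So after constraint 1: D(X)={2,7}, size = 2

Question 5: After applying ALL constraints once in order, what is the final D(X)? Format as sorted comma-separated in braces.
Answer: {}

Derivation:
Constraint 1 (Z + Y = X) on D(Z)={1,2,4,5,6,7} D(Y)={1,3,4,5,6,8} D(X)={1,2,7}: Z {1,2,4,5,6,7}->{1,2,4,6}; Y {1,3,4,5,6,8}->{1,3,5,6}; X {1,2,7}->{2,7}
Constraint 2 (X < Z) on D(X)={2,7} D(Z)={1,2,4,6}: X {2,7}->{2}; Z {1,2,4,6}->{4,6}
Constraint 3 (Z < Y) on D(Z)={4,6} D(Y)={1,3,5,6}: Z {4,6}->{4}; Y {1,3,5,6}->{5,6}
Constraint 4 (Y + X = Z) on D(Y)={5,6} D(X)={2} D(Z)={4}: Y {5,6}->{}; X {2}->{}; Z {4}->{}
So after all 4 constraints: D(X) = {}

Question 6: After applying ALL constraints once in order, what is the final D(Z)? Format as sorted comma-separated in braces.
Constraint 1 (Z + Y = X) on D(Z)={1,2,4,5,6,7} D(Y)={1,3,4,5,6,8} D(X)={1,2,7}: Z {1,2,4,5,6,7}->{1,2,4,6}; Y {1,3,4,5,6,8}->{1,3,5,6}; X {1,2,7}->{2,7}
Constraint 2 (X < Z) on D(X)={2,7} D(Z)={1,2,4,6}: X {2,7}->{2}; Z {1,2,4,6}->{4,6}
Constraint 3 (Z < Y) on D(Z)={4,6} D(Y)={1,3,5,6}: Z {4,6}->{4}; Y {1,3,5,6}->{5,6}
Constraint 4 (Y + X = Z) on D(Y)={5,6} D(X)={2} D(Z)={4}: Y {5,6}->{}; X {2}->{}; Z {4}->{}
So after all 4 constraints: D(Z) = {}

Answer: {}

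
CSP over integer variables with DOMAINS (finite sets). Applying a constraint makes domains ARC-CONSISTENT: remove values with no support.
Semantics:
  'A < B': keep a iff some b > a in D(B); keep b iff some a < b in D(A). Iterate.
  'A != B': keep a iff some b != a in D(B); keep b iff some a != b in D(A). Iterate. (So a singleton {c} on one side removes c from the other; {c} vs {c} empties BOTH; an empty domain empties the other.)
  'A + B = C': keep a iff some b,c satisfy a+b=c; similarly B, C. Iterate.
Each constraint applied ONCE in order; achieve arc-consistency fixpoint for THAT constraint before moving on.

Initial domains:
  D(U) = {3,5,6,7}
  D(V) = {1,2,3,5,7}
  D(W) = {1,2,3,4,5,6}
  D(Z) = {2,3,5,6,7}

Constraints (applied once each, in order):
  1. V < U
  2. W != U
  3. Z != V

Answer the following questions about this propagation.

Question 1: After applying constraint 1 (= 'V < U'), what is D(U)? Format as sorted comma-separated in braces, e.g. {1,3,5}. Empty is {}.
Answer: {3,5,6,7}

Derivation:
Constraint 1 (V < U) on D(V)={1,2,3,5,7} D(U)={3,5,6,7}: V {1,2,3,5,7}->{1,2,3,5}
So after constraint 1: D(U) = {3,5,6,7}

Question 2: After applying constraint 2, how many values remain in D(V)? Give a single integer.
Constraint 1 (V < U) on D(V)={1,2,3,5,7} D(U)={3,5,6,7}: V {1,2,3,5,7}->{1,2,3,5}
Constraint 2 (W != U) on D(W)={1,2,3,4,5,6} D(U)={3,5,6,7}: no change
So after constraint 2: D(V)={1,2,3,5}, size = 4

Answer: 4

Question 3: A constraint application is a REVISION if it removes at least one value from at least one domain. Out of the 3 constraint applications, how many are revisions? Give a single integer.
Constraint 1 (V < U) on D(V)={1,2,3,5,7} D(U)={3,5,6,7}: V {1,2,3,5,7}->{1,2,3,5} => REVISION
Constraint 2 (W != U) on D(W)={1,2,3,4,5,6} D(U)={3,5,6,7}: no change => not a revision
Constraint 3 (Z != V) on D(Z)={2,3,5,6,7} D(V)={1,2,3,5}: no change => not a revision
Total revisions = 1

Answer: 1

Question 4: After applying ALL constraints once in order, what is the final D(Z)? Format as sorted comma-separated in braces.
Answer: {2,3,5,6,7}

Derivation:
Constraint 1 (V < U) on D(V)={1,2,3,5,7} D(U)={3,5,6,7}: V {1,2,3,5,7}->{1,2,3,5}
Constraint 2 (W != U) on D(W)={1,2,3,4,5,6} D(U)={3,5,6,7}: no change
Constraint 3 (Z != V) on D(Z)={2,3,5,6,7} D(V)={1,2,3,5}: no change
So after all 3 constraints: D(Z) = {2,3,5,6,7}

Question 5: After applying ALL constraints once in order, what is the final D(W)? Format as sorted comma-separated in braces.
Answer: {1,2,3,4,5,6}

Derivation:
Constraint 1 (V < U) on D(V)={1,2,3,5,7} D(U)={3,5,6,7}: V {1,2,3,5,7}->{1,2,3,5}
Constraint 2 (W != U) on D(W)={1,2,3,4,5,6} D(U)={3,5,6,7}: no change
Constraint 3 (Z != V) on D(Z)={2,3,5,6,7} D(V)={1,2,3,5}: no change
So after all 3 constraints: D(W) = {1,2,3,4,5,6}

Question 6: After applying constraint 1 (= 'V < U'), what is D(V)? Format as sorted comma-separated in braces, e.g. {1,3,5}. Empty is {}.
Answer: {1,2,3,5}

Derivation:
Constraint 1 (V < U) on D(V)={1,2,3,5,7} D(U)={3,5,6,7}: V {1,2,3,5,7}->{1,2,3,5}
So after constraint 1: D(V) = {1,2,3,5}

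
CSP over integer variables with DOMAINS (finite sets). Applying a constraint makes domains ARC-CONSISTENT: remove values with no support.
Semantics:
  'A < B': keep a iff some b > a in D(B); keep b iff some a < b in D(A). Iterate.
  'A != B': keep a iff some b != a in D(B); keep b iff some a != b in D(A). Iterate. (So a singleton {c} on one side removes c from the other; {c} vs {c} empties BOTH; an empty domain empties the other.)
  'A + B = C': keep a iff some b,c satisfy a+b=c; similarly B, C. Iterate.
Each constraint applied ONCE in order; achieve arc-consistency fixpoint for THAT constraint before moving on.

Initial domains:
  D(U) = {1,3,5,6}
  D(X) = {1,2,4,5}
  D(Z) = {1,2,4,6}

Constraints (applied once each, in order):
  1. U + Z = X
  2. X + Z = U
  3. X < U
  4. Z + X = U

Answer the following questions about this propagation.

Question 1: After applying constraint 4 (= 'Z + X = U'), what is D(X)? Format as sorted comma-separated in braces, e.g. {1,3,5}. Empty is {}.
Constraint 1 (U + Z = X) on D(U)={1,3,5,6} D(Z)={1,2,4,6} D(X)={1,2,4,5}: U {1,3,5,6}->{1,3}; Z {1,2,4,6}->{1,2,4}; X {1,2,4,5}->{2,4,5}
Constraint 2 (X + Z = U) on D(X)={2,4,5} D(Z)={1,2,4} D(U)={1,3}: X {2,4,5}->{2}; Z {1,2,4}->{1}; U {1,3}->{3}
Constraint 3 (X < U) on D(X)={2} D(U)={3}: no change
Constraint 4 (Z + X = U) on D(Z)={1} D(X)={2} D(U)={3}: no change
So after constraint 4: D(X) = {2}

Answer: {2}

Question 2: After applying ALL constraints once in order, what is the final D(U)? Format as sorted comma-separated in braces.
Constraint 1 (U + Z = X) on D(U)={1,3,5,6} D(Z)={1,2,4,6} D(X)={1,2,4,5}: U {1,3,5,6}->{1,3}; Z {1,2,4,6}->{1,2,4}; X {1,2,4,5}->{2,4,5}
Constraint 2 (X + Z = U) on D(X)={2,4,5} D(Z)={1,2,4} D(U)={1,3}: X {2,4,5}->{2}; Z {1,2,4}->{1}; U {1,3}->{3}
Constraint 3 (X < U) on D(X)={2} D(U)={3}: no change
Constraint 4 (Z + X = U) on D(Z)={1} D(X)={2} D(U)={3}: no change
So after all 4 constraints: D(U) = {3}

Answer: {3}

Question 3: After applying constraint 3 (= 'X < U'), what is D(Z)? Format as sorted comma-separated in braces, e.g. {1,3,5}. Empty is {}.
Answer: {1}

Derivation:
Constraint 1 (U + Z = X) on D(U)={1,3,5,6} D(Z)={1,2,4,6} D(X)={1,2,4,5}: U {1,3,5,6}->{1,3}; Z {1,2,4,6}->{1,2,4}; X {1,2,4,5}->{2,4,5}
Constraint 2 (X + Z = U) on D(X)={2,4,5} D(Z)={1,2,4} D(U)={1,3}: X {2,4,5}->{2}; Z {1,2,4}->{1}; U {1,3}->{3}
Constraint 3 (X < U) on D(X)={2} D(U)={3}: no change
So after constraint 3: D(Z) = {1}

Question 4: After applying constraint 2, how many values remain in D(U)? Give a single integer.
Answer: 1

Derivation:
Constraint 1 (U + Z = X) on D(U)={1,3,5,6} D(Z)={1,2,4,6} D(X)={1,2,4,5}: U {1,3,5,6}->{1,3}; Z {1,2,4,6}->{1,2,4}; X {1,2,4,5}->{2,4,5}
Constraint 2 (X + Z = U) on D(X)={2,4,5} D(Z)={1,2,4} D(U)={1,3}: X {2,4,5}->{2}; Z {1,2,4}->{1}; U {1,3}->{3}
So after constraint 2: D(U)={3}, size = 1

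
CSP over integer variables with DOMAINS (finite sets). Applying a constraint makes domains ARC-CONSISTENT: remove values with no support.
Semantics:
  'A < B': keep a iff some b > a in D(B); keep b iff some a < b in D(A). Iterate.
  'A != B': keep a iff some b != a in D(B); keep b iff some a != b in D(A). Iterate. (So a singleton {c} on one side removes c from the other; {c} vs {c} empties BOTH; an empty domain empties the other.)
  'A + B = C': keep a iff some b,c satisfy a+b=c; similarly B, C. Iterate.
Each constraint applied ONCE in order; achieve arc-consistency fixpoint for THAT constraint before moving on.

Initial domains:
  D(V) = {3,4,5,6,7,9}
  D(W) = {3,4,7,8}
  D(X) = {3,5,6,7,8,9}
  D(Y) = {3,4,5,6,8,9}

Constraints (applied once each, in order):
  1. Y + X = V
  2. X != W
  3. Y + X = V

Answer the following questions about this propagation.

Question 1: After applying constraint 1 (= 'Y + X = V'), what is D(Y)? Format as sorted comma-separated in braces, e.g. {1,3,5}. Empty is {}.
Constraint 1 (Y + X = V) on D(Y)={3,4,5,6,8,9} D(X)={3,5,6,7,8,9} D(V)={3,4,5,6,7,9}: Y {3,4,5,6,8,9}->{3,4,6}; X {3,5,6,7,8,9}->{3,5,6}; V {3,4,5,6,7,9}->{6,7,9}
So after constraint 1: D(Y) = {3,4,6}

Answer: {3,4,6}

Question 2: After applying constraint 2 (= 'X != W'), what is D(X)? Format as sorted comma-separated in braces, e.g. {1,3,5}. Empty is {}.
Answer: {3,5,6}

Derivation:
Constraint 1 (Y + X = V) on D(Y)={3,4,5,6,8,9} D(X)={3,5,6,7,8,9} D(V)={3,4,5,6,7,9}: Y {3,4,5,6,8,9}->{3,4,6}; X {3,5,6,7,8,9}->{3,5,6}; V {3,4,5,6,7,9}->{6,7,9}
Constraint 2 (X != W) on D(X)={3,5,6} D(W)={3,4,7,8}: no change
So after constraint 2: D(X) = {3,5,6}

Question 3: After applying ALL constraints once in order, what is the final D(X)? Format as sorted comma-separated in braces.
Answer: {3,5,6}

Derivation:
Constraint 1 (Y + X = V) on D(Y)={3,4,5,6,8,9} D(X)={3,5,6,7,8,9} D(V)={3,4,5,6,7,9}: Y {3,4,5,6,8,9}->{3,4,6}; X {3,5,6,7,8,9}->{3,5,6}; V {3,4,5,6,7,9}->{6,7,9}
Constraint 2 (X != W) on D(X)={3,5,6} D(W)={3,4,7,8}: no change
Constraint 3 (Y + X = V) on D(Y)={3,4,6} D(X)={3,5,6} D(V)={6,7,9}: no change
So after all 3 constraints: D(X) = {3,5,6}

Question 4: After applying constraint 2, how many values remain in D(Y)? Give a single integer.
Answer: 3

Derivation:
Constraint 1 (Y + X = V) on D(Y)={3,4,5,6,8,9} D(X)={3,5,6,7,8,9} D(V)={3,4,5,6,7,9}: Y {3,4,5,6,8,9}->{3,4,6}; X {3,5,6,7,8,9}->{3,5,6}; V {3,4,5,6,7,9}->{6,7,9}
Constraint 2 (X != W) on D(X)={3,5,6} D(W)={3,4,7,8}: no change
So after constraint 2: D(Y)={3,4,6}, size = 3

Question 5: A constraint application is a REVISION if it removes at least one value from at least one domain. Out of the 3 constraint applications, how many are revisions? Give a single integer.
Answer: 1

Derivation:
Constraint 1 (Y + X = V) on D(Y)={3,4,5,6,8,9} D(X)={3,5,6,7,8,9} D(V)={3,4,5,6,7,9}: Y {3,4,5,6,8,9}->{3,4,6}; X {3,5,6,7,8,9}->{3,5,6}; V {3,4,5,6,7,9}->{6,7,9} => REVISION
Constraint 2 (X != W) on D(X)={3,5,6} D(W)={3,4,7,8}: no change => not a revision
Constraint 3 (Y + X = V) on D(Y)={3,4,6} D(X)={3,5,6} D(V)={6,7,9}: no change => not a revision
Total revisions = 1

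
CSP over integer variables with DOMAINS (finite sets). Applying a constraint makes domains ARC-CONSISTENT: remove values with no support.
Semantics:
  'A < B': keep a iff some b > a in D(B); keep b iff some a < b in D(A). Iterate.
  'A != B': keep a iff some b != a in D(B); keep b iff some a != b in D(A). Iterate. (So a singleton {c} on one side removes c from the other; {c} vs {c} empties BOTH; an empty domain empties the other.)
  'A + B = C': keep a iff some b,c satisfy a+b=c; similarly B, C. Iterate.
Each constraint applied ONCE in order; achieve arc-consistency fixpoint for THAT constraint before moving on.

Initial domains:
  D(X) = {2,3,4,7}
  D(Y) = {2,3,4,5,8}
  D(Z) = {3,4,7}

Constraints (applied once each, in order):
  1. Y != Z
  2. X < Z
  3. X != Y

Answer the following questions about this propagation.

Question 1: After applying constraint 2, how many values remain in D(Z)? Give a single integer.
Answer: 3

Derivation:
Constraint 1 (Y != Z) on D(Y)={2,3,4,5,8} D(Z)={3,4,7}: no change
Constraint 2 (X < Z) on D(X)={2,3,4,7} D(Z)={3,4,7}: X {2,3,4,7}->{2,3,4}
So after constraint 2: D(Z)={3,4,7}, size = 3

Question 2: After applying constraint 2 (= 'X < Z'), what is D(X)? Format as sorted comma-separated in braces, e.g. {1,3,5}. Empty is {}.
Answer: {2,3,4}

Derivation:
Constraint 1 (Y != Z) on D(Y)={2,3,4,5,8} D(Z)={3,4,7}: no change
Constraint 2 (X < Z) on D(X)={2,3,4,7} D(Z)={3,4,7}: X {2,3,4,7}->{2,3,4}
So after constraint 2: D(X) = {2,3,4}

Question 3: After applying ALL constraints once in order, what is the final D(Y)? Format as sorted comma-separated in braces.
Constraint 1 (Y != Z) on D(Y)={2,3,4,5,8} D(Z)={3,4,7}: no change
Constraint 2 (X < Z) on D(X)={2,3,4,7} D(Z)={3,4,7}: X {2,3,4,7}->{2,3,4}
Constraint 3 (X != Y) on D(X)={2,3,4} D(Y)={2,3,4,5,8}: no change
So after all 3 constraints: D(Y) = {2,3,4,5,8}

Answer: {2,3,4,5,8}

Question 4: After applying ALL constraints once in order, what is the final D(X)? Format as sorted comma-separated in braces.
Answer: {2,3,4}

Derivation:
Constraint 1 (Y != Z) on D(Y)={2,3,4,5,8} D(Z)={3,4,7}: no change
Constraint 2 (X < Z) on D(X)={2,3,4,7} D(Z)={3,4,7}: X {2,3,4,7}->{2,3,4}
Constraint 3 (X != Y) on D(X)={2,3,4} D(Y)={2,3,4,5,8}: no change
So after all 3 constraints: D(X) = {2,3,4}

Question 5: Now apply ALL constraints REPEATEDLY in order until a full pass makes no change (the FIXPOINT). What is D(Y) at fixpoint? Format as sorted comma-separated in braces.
Answer: {2,3,4,5,8}

Derivation:
pass 0 (initial): D(Y)={2,3,4,5,8}
pass 1: X {2,3,4,7}->{2,3,4}
pass 2: no change
Fixpoint after 2 passes: D(Y) = {2,3,4,5,8}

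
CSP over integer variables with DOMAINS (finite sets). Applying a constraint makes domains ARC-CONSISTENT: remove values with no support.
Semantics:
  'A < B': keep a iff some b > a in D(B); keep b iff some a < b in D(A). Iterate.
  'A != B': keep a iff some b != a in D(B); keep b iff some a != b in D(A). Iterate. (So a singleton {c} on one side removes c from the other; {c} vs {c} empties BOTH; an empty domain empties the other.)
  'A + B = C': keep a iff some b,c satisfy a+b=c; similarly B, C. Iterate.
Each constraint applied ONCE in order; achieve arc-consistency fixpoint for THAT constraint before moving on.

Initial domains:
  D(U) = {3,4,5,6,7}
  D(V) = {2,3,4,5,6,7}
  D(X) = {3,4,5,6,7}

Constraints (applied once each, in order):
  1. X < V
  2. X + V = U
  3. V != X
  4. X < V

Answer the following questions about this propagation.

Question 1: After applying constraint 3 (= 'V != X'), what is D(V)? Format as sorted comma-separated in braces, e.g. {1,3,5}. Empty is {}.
Answer: {4}

Derivation:
Constraint 1 (X < V) on D(X)={3,4,5,6,7} D(V)={2,3,4,5,6,7}: X {3,4,5,6,7}->{3,4,5,6}; V {2,3,4,5,6,7}->{4,5,6,7}
Constraint 2 (X + V = U) on D(X)={3,4,5,6} D(V)={4,5,6,7} D(U)={3,4,5,6,7}: X {3,4,5,6}->{3}; V {4,5,6,7}->{4}; U {3,4,5,6,7}->{7}
Constraint 3 (V != X) on D(V)={4} D(X)={3}: no change
So after constraint 3: D(V) = {4}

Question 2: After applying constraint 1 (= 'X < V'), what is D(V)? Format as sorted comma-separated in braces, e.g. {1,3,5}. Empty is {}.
Answer: {4,5,6,7}

Derivation:
Constraint 1 (X < V) on D(X)={3,4,5,6,7} D(V)={2,3,4,5,6,7}: X {3,4,5,6,7}->{3,4,5,6}; V {2,3,4,5,6,7}->{4,5,6,7}
So after constraint 1: D(V) = {4,5,6,7}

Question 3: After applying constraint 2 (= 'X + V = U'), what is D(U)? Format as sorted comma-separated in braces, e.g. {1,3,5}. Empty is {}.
Constraint 1 (X < V) on D(X)={3,4,5,6,7} D(V)={2,3,4,5,6,7}: X {3,4,5,6,7}->{3,4,5,6}; V {2,3,4,5,6,7}->{4,5,6,7}
Constraint 2 (X + V = U) on D(X)={3,4,5,6} D(V)={4,5,6,7} D(U)={3,4,5,6,7}: X {3,4,5,6}->{3}; V {4,5,6,7}->{4}; U {3,4,5,6,7}->{7}
So after constraint 2: D(U) = {7}

Answer: {7}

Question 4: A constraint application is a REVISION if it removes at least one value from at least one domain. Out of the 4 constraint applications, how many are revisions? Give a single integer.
Answer: 2

Derivation:
Constraint 1 (X < V) on D(X)={3,4,5,6,7} D(V)={2,3,4,5,6,7}: X {3,4,5,6,7}->{3,4,5,6}; V {2,3,4,5,6,7}->{4,5,6,7} => REVISION
Constraint 2 (X + V = U) on D(X)={3,4,5,6} D(V)={4,5,6,7} D(U)={3,4,5,6,7}: X {3,4,5,6}->{3}; V {4,5,6,7}->{4}; U {3,4,5,6,7}->{7} => REVISION
Constraint 3 (V != X) on D(V)={4} D(X)={3}: no change => not a revision
Constraint 4 (X < V) on D(X)={3} D(V)={4}: no change => not a revision
Total revisions = 2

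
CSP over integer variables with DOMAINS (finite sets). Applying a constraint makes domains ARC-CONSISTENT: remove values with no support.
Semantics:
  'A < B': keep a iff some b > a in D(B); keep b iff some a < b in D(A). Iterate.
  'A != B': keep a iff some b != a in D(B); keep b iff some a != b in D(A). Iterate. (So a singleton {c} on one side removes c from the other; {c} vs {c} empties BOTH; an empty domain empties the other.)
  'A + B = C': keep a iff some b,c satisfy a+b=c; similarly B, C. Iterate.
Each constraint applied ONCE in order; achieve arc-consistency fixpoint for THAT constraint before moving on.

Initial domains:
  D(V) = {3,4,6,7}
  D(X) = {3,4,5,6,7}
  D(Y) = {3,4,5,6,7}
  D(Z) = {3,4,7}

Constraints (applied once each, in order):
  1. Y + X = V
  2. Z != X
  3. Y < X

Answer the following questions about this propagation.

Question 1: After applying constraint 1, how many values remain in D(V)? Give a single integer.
Constraint 1 (Y + X = V) on D(Y)={3,4,5,6,7} D(X)={3,4,5,6,7} D(V)={3,4,6,7}: Y {3,4,5,6,7}->{3,4}; X {3,4,5,6,7}->{3,4}; V {3,4,6,7}->{6,7}
So after constraint 1: D(V)={6,7}, size = 2

Answer: 2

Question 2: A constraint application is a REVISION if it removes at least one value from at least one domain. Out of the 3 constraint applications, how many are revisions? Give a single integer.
Answer: 2

Derivation:
Constraint 1 (Y + X = V) on D(Y)={3,4,5,6,7} D(X)={3,4,5,6,7} D(V)={3,4,6,7}: Y {3,4,5,6,7}->{3,4}; X {3,4,5,6,7}->{3,4}; V {3,4,6,7}->{6,7} => REVISION
Constraint 2 (Z != X) on D(Z)={3,4,7} D(X)={3,4}: no change => not a revision
Constraint 3 (Y < X) on D(Y)={3,4} D(X)={3,4}: Y {3,4}->{3}; X {3,4}->{4} => REVISION
Total revisions = 2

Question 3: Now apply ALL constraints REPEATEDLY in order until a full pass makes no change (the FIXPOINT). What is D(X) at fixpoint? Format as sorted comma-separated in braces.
pass 0 (initial): D(X)={3,4,5,6,7}
pass 1: V {3,4,6,7}->{6,7}; X {3,4,5,6,7}->{4}; Y {3,4,5,6,7}->{3}
pass 2: V {6,7}->{7}; Z {3,4,7}->{3,7}
pass 3: no change
Fixpoint after 3 passes: D(X) = {4}

Answer: {4}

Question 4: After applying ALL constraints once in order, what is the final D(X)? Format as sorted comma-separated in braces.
Answer: {4}

Derivation:
Constraint 1 (Y + X = V) on D(Y)={3,4,5,6,7} D(X)={3,4,5,6,7} D(V)={3,4,6,7}: Y {3,4,5,6,7}->{3,4}; X {3,4,5,6,7}->{3,4}; V {3,4,6,7}->{6,7}
Constraint 2 (Z != X) on D(Z)={3,4,7} D(X)={3,4}: no change
Constraint 3 (Y < X) on D(Y)={3,4} D(X)={3,4}: Y {3,4}->{3}; X {3,4}->{4}
So after all 3 constraints: D(X) = {4}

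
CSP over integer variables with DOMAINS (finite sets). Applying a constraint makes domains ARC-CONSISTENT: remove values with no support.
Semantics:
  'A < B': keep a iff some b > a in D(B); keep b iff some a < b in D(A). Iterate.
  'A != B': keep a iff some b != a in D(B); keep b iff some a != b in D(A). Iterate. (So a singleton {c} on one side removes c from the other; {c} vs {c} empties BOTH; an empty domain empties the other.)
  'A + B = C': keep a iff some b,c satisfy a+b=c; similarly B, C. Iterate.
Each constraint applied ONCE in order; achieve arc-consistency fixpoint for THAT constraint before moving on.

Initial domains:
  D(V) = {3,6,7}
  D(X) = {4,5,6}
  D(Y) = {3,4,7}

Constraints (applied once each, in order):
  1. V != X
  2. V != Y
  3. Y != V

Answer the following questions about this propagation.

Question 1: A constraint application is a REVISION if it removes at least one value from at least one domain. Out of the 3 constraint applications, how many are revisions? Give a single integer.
Constraint 1 (V != X) on D(V)={3,6,7} D(X)={4,5,6}: no change => not a revision
Constraint 2 (V != Y) on D(V)={3,6,7} D(Y)={3,4,7}: no change => not a revision
Constraint 3 (Y != V) on D(Y)={3,4,7} D(V)={3,6,7}: no change => not a revision
Total revisions = 0

Answer: 0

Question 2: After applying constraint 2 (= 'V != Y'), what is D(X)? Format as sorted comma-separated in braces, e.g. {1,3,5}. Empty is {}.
Constraint 1 (V != X) on D(V)={3,6,7} D(X)={4,5,6}: no change
Constraint 2 (V != Y) on D(V)={3,6,7} D(Y)={3,4,7}: no change
So after constraint 2: D(X) = {4,5,6}

Answer: {4,5,6}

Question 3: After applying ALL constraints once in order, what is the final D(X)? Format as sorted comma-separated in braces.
Constraint 1 (V != X) on D(V)={3,6,7} D(X)={4,5,6}: no change
Constraint 2 (V != Y) on D(V)={3,6,7} D(Y)={3,4,7}: no change
Constraint 3 (Y != V) on D(Y)={3,4,7} D(V)={3,6,7}: no change
So after all 3 constraints: D(X) = {4,5,6}

Answer: {4,5,6}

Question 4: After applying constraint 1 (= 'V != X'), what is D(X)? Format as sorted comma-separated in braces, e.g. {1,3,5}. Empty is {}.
Answer: {4,5,6}

Derivation:
Constraint 1 (V != X) on D(V)={3,6,7} D(X)={4,5,6}: no change
So after constraint 1: D(X) = {4,5,6}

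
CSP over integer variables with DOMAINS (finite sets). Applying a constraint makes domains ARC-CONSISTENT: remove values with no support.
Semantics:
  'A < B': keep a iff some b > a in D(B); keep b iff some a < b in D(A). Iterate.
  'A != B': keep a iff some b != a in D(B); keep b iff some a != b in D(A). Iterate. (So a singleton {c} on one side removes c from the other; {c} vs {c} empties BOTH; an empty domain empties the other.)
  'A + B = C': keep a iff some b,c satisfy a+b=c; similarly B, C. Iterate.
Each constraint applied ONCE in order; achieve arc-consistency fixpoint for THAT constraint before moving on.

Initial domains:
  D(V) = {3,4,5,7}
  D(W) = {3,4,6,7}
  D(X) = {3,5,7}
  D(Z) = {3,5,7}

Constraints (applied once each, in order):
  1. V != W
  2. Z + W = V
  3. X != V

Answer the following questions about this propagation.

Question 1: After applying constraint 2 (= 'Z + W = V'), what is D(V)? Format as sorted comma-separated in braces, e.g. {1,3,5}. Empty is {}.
Answer: {7}

Derivation:
Constraint 1 (V != W) on D(V)={3,4,5,7} D(W)={3,4,6,7}: no change
Constraint 2 (Z + W = V) on D(Z)={3,5,7} D(W)={3,4,6,7} D(V)={3,4,5,7}: Z {3,5,7}->{3}; W {3,4,6,7}->{4}; V {3,4,5,7}->{7}
So after constraint 2: D(V) = {7}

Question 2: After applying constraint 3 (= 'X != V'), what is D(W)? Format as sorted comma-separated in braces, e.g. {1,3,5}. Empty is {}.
Answer: {4}

Derivation:
Constraint 1 (V != W) on D(V)={3,4,5,7} D(W)={3,4,6,7}: no change
Constraint 2 (Z + W = V) on D(Z)={3,5,7} D(W)={3,4,6,7} D(V)={3,4,5,7}: Z {3,5,7}->{3}; W {3,4,6,7}->{4}; V {3,4,5,7}->{7}
Constraint 3 (X != V) on D(X)={3,5,7} D(V)={7}: X {3,5,7}->{3,5}
So after constraint 3: D(W) = {4}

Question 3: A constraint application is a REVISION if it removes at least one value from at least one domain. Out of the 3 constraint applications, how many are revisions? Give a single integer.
Answer: 2

Derivation:
Constraint 1 (V != W) on D(V)={3,4,5,7} D(W)={3,4,6,7}: no change => not a revision
Constraint 2 (Z + W = V) on D(Z)={3,5,7} D(W)={3,4,6,7} D(V)={3,4,5,7}: Z {3,5,7}->{3}; W {3,4,6,7}->{4}; V {3,4,5,7}->{7} => REVISION
Constraint 3 (X != V) on D(X)={3,5,7} D(V)={7}: X {3,5,7}->{3,5} => REVISION
Total revisions = 2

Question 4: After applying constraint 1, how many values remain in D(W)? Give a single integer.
Answer: 4

Derivation:
Constraint 1 (V != W) on D(V)={3,4,5,7} D(W)={3,4,6,7}: no change
So after constraint 1: D(W)={3,4,6,7}, size = 4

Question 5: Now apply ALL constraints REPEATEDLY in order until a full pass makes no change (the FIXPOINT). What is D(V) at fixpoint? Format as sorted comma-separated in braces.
Answer: {7}

Derivation:
pass 0 (initial): D(V)={3,4,5,7}
pass 1: V {3,4,5,7}->{7}; W {3,4,6,7}->{4}; X {3,5,7}->{3,5}; Z {3,5,7}->{3}
pass 2: no change
Fixpoint after 2 passes: D(V) = {7}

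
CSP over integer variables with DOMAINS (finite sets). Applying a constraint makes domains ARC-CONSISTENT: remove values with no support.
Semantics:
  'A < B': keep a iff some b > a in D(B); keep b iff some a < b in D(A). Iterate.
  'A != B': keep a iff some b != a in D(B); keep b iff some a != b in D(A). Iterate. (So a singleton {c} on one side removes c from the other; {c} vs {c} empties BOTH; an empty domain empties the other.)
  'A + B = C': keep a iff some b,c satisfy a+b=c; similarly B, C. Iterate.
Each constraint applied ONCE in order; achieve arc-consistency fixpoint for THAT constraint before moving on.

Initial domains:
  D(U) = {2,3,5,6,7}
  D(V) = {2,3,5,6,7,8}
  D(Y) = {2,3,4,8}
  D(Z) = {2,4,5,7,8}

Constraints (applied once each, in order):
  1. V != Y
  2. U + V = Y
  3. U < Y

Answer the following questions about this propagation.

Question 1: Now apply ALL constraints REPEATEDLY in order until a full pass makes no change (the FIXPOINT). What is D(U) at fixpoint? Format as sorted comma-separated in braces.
Answer: {2,3,5,6}

Derivation:
pass 0 (initial): D(U)={2,3,5,6,7}
pass 1: U {2,3,5,6,7}->{2,3,5,6}; V {2,3,5,6,7,8}->{2,3,5,6}; Y {2,3,4,8}->{4,8}
pass 2: no change
Fixpoint after 2 passes: D(U) = {2,3,5,6}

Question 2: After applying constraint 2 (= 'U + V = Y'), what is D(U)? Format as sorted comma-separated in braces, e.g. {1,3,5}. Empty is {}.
Answer: {2,3,5,6}

Derivation:
Constraint 1 (V != Y) on D(V)={2,3,5,6,7,8} D(Y)={2,3,4,8}: no change
Constraint 2 (U + V = Y) on D(U)={2,3,5,6,7} D(V)={2,3,5,6,7,8} D(Y)={2,3,4,8}: U {2,3,5,6,7}->{2,3,5,6}; V {2,3,5,6,7,8}->{2,3,5,6}; Y {2,3,4,8}->{4,8}
So after constraint 2: D(U) = {2,3,5,6}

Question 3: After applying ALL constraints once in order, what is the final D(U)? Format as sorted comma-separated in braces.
Constraint 1 (V != Y) on D(V)={2,3,5,6,7,8} D(Y)={2,3,4,8}: no change
Constraint 2 (U + V = Y) on D(U)={2,3,5,6,7} D(V)={2,3,5,6,7,8} D(Y)={2,3,4,8}: U {2,3,5,6,7}->{2,3,5,6}; V {2,3,5,6,7,8}->{2,3,5,6}; Y {2,3,4,8}->{4,8}
Constraint 3 (U < Y) on D(U)={2,3,5,6} D(Y)={4,8}: no change
So after all 3 constraints: D(U) = {2,3,5,6}

Answer: {2,3,5,6}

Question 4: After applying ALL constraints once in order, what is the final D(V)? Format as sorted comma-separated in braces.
Answer: {2,3,5,6}

Derivation:
Constraint 1 (V != Y) on D(V)={2,3,5,6,7,8} D(Y)={2,3,4,8}: no change
Constraint 2 (U + V = Y) on D(U)={2,3,5,6,7} D(V)={2,3,5,6,7,8} D(Y)={2,3,4,8}: U {2,3,5,6,7}->{2,3,5,6}; V {2,3,5,6,7,8}->{2,3,5,6}; Y {2,3,4,8}->{4,8}
Constraint 3 (U < Y) on D(U)={2,3,5,6} D(Y)={4,8}: no change
So after all 3 constraints: D(V) = {2,3,5,6}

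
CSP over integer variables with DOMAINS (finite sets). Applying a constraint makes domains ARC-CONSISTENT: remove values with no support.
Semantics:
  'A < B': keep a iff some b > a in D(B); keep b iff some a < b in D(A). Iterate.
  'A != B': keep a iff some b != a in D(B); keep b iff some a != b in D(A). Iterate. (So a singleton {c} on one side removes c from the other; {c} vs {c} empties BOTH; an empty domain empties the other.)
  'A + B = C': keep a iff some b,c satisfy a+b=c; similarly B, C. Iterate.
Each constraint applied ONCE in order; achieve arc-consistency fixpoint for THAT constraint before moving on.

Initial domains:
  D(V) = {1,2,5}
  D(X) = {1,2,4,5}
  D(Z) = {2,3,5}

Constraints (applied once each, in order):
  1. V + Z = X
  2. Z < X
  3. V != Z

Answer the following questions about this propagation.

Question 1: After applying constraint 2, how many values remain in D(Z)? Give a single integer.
Answer: 2

Derivation:
Constraint 1 (V + Z = X) on D(V)={1,2,5} D(Z)={2,3,5} D(X)={1,2,4,5}: V {1,2,5}->{1,2}; Z {2,3,5}->{2,3}; X {1,2,4,5}->{4,5}
Constraint 2 (Z < X) on D(Z)={2,3} D(X)={4,5}: no change
So after constraint 2: D(Z)={2,3}, size = 2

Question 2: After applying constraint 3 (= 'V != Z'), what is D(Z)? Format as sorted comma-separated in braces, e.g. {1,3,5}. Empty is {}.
Constraint 1 (V + Z = X) on D(V)={1,2,5} D(Z)={2,3,5} D(X)={1,2,4,5}: V {1,2,5}->{1,2}; Z {2,3,5}->{2,3}; X {1,2,4,5}->{4,5}
Constraint 2 (Z < X) on D(Z)={2,3} D(X)={4,5}: no change
Constraint 3 (V != Z) on D(V)={1,2} D(Z)={2,3}: no change
So after constraint 3: D(Z) = {2,3}

Answer: {2,3}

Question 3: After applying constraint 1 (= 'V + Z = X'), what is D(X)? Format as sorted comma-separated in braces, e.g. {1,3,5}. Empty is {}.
Answer: {4,5}

Derivation:
Constraint 1 (V + Z = X) on D(V)={1,2,5} D(Z)={2,3,5} D(X)={1,2,4,5}: V {1,2,5}->{1,2}; Z {2,3,5}->{2,3}; X {1,2,4,5}->{4,5}
So after constraint 1: D(X) = {4,5}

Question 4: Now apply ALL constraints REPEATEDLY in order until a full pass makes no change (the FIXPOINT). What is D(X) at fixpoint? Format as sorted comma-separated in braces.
pass 0 (initial): D(X)={1,2,4,5}
pass 1: V {1,2,5}->{1,2}; X {1,2,4,5}->{4,5}; Z {2,3,5}->{2,3}
pass 2: no change
Fixpoint after 2 passes: D(X) = {4,5}

Answer: {4,5}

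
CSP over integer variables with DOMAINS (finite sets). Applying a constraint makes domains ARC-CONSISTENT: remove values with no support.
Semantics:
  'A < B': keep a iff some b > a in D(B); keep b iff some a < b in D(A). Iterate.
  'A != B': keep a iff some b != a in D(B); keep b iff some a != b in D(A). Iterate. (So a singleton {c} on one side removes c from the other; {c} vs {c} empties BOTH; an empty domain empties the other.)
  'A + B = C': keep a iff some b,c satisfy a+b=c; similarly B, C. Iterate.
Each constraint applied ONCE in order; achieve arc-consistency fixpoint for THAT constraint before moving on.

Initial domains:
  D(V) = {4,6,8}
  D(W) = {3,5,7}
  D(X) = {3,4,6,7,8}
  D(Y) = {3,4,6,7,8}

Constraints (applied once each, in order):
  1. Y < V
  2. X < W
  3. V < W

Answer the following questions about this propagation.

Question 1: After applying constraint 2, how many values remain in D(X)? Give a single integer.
Answer: 3

Derivation:
Constraint 1 (Y < V) on D(Y)={3,4,6,7,8} D(V)={4,6,8}: Y {3,4,6,7,8}->{3,4,6,7}
Constraint 2 (X < W) on D(X)={3,4,6,7,8} D(W)={3,5,7}: X {3,4,6,7,8}->{3,4,6}; W {3,5,7}->{5,7}
So after constraint 2: D(X)={3,4,6}, size = 3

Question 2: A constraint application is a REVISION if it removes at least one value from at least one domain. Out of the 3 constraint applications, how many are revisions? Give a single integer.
Constraint 1 (Y < V) on D(Y)={3,4,6,7,8} D(V)={4,6,8}: Y {3,4,6,7,8}->{3,4,6,7} => REVISION
Constraint 2 (X < W) on D(X)={3,4,6,7,8} D(W)={3,5,7}: X {3,4,6,7,8}->{3,4,6}; W {3,5,7}->{5,7} => REVISION
Constraint 3 (V < W) on D(V)={4,6,8} D(W)={5,7}: V {4,6,8}->{4,6} => REVISION
Total revisions = 3

Answer: 3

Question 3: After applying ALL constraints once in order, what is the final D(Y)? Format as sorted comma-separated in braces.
Constraint 1 (Y < V) on D(Y)={3,4,6,7,8} D(V)={4,6,8}: Y {3,4,6,7,8}->{3,4,6,7}
Constraint 2 (X < W) on D(X)={3,4,6,7,8} D(W)={3,5,7}: X {3,4,6,7,8}->{3,4,6}; W {3,5,7}->{5,7}
Constraint 3 (V < W) on D(V)={4,6,8} D(W)={5,7}: V {4,6,8}->{4,6}
So after all 3 constraints: D(Y) = {3,4,6,7}

Answer: {3,4,6,7}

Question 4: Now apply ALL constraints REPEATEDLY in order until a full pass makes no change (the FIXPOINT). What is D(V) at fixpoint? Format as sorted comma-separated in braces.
Answer: {4,6}

Derivation:
pass 0 (initial): D(V)={4,6,8}
pass 1: V {4,6,8}->{4,6}; W {3,5,7}->{5,7}; X {3,4,6,7,8}->{3,4,6}; Y {3,4,6,7,8}->{3,4,6,7}
pass 2: Y {3,4,6,7}->{3,4}
pass 3: no change
Fixpoint after 3 passes: D(V) = {4,6}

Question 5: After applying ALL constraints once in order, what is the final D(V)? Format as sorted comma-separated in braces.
Constraint 1 (Y < V) on D(Y)={3,4,6,7,8} D(V)={4,6,8}: Y {3,4,6,7,8}->{3,4,6,7}
Constraint 2 (X < W) on D(X)={3,4,6,7,8} D(W)={3,5,7}: X {3,4,6,7,8}->{3,4,6}; W {3,5,7}->{5,7}
Constraint 3 (V < W) on D(V)={4,6,8} D(W)={5,7}: V {4,6,8}->{4,6}
So after all 3 constraints: D(V) = {4,6}

Answer: {4,6}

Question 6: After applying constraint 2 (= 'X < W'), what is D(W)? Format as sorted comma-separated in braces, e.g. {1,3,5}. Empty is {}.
Answer: {5,7}

Derivation:
Constraint 1 (Y < V) on D(Y)={3,4,6,7,8} D(V)={4,6,8}: Y {3,4,6,7,8}->{3,4,6,7}
Constraint 2 (X < W) on D(X)={3,4,6,7,8} D(W)={3,5,7}: X {3,4,6,7,8}->{3,4,6}; W {3,5,7}->{5,7}
So after constraint 2: D(W) = {5,7}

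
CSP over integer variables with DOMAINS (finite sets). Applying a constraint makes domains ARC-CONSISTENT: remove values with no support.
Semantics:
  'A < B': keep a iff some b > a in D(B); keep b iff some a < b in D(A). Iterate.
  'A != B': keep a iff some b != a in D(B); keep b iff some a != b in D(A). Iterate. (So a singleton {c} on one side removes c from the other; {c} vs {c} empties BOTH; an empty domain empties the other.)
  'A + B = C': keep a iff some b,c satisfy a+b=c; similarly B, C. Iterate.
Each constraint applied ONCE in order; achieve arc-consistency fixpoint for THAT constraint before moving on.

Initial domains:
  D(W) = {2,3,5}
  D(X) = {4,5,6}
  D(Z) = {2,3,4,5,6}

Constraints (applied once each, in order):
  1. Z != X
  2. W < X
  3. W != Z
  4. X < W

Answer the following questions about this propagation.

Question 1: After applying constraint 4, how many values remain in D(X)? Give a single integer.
Answer: 1

Derivation:
Constraint 1 (Z != X) on D(Z)={2,3,4,5,6} D(X)={4,5,6}: no change
Constraint 2 (W < X) on D(W)={2,3,5} D(X)={4,5,6}: no change
Constraint 3 (W != Z) on D(W)={2,3,5} D(Z)={2,3,4,5,6}: no change
Constraint 4 (X < W) on D(X)={4,5,6} D(W)={2,3,5}: X {4,5,6}->{4}; W {2,3,5}->{5}
So after constraint 4: D(X)={4}, size = 1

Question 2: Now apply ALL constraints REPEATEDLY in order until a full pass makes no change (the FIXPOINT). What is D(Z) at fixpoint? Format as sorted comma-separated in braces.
pass 0 (initial): D(Z)={2,3,4,5,6}
pass 1: W {2,3,5}->{5}; X {4,5,6}->{4}
pass 2: W {5}->{}; X {4}->{}; Z {2,3,4,5,6}->{}
pass 3: no change
Fixpoint after 3 passes: D(Z) = {}

Answer: {}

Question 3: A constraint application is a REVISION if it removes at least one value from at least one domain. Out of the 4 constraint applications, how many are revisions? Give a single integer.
Constraint 1 (Z != X) on D(Z)={2,3,4,5,6} D(X)={4,5,6}: no change => not a revision
Constraint 2 (W < X) on D(W)={2,3,5} D(X)={4,5,6}: no change => not a revision
Constraint 3 (W != Z) on D(W)={2,3,5} D(Z)={2,3,4,5,6}: no change => not a revision
Constraint 4 (X < W) on D(X)={4,5,6} D(W)={2,3,5}: X {4,5,6}->{4}; W {2,3,5}->{5} => REVISION
Total revisions = 1

Answer: 1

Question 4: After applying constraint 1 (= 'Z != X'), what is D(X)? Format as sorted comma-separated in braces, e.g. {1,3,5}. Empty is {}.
Constraint 1 (Z != X) on D(Z)={2,3,4,5,6} D(X)={4,5,6}: no change
So after constraint 1: D(X) = {4,5,6}

Answer: {4,5,6}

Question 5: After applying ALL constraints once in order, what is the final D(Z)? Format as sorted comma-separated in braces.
Constraint 1 (Z != X) on D(Z)={2,3,4,5,6} D(X)={4,5,6}: no change
Constraint 2 (W < X) on D(W)={2,3,5} D(X)={4,5,6}: no change
Constraint 3 (W != Z) on D(W)={2,3,5} D(Z)={2,3,4,5,6}: no change
Constraint 4 (X < W) on D(X)={4,5,6} D(W)={2,3,5}: X {4,5,6}->{4}; W {2,3,5}->{5}
So after all 4 constraints: D(Z) = {2,3,4,5,6}

Answer: {2,3,4,5,6}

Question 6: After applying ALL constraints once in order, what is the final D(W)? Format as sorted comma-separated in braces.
Answer: {5}

Derivation:
Constraint 1 (Z != X) on D(Z)={2,3,4,5,6} D(X)={4,5,6}: no change
Constraint 2 (W < X) on D(W)={2,3,5} D(X)={4,5,6}: no change
Constraint 3 (W != Z) on D(W)={2,3,5} D(Z)={2,3,4,5,6}: no change
Constraint 4 (X < W) on D(X)={4,5,6} D(W)={2,3,5}: X {4,5,6}->{4}; W {2,3,5}->{5}
So after all 4 constraints: D(W) = {5}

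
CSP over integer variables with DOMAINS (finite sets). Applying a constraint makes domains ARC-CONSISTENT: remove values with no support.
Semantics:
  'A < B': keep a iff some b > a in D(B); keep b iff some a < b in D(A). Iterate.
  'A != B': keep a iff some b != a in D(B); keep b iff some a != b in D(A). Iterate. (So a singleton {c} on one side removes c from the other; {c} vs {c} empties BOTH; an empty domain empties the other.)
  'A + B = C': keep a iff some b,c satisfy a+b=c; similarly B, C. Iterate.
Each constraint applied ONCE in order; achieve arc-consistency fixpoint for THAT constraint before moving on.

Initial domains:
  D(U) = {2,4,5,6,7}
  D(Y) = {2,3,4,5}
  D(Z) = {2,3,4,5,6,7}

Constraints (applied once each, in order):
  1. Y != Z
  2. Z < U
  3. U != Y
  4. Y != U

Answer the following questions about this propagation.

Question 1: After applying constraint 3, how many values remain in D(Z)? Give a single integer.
Answer: 5

Derivation:
Constraint 1 (Y != Z) on D(Y)={2,3,4,5} D(Z)={2,3,4,5,6,7}: no change
Constraint 2 (Z < U) on D(Z)={2,3,4,5,6,7} D(U)={2,4,5,6,7}: Z {2,3,4,5,6,7}->{2,3,4,5,6}; U {2,4,5,6,7}->{4,5,6,7}
Constraint 3 (U != Y) on D(U)={4,5,6,7} D(Y)={2,3,4,5}: no change
So after constraint 3: D(Z)={2,3,4,5,6}, size = 5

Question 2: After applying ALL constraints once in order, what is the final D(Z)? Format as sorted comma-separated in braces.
Answer: {2,3,4,5,6}

Derivation:
Constraint 1 (Y != Z) on D(Y)={2,3,4,5} D(Z)={2,3,4,5,6,7}: no change
Constraint 2 (Z < U) on D(Z)={2,3,4,5,6,7} D(U)={2,4,5,6,7}: Z {2,3,4,5,6,7}->{2,3,4,5,6}; U {2,4,5,6,7}->{4,5,6,7}
Constraint 3 (U != Y) on D(U)={4,5,6,7} D(Y)={2,3,4,5}: no change
Constraint 4 (Y != U) on D(Y)={2,3,4,5} D(U)={4,5,6,7}: no change
So after all 4 constraints: D(Z) = {2,3,4,5,6}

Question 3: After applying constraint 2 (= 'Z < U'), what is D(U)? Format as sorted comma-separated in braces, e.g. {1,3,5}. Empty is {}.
Constraint 1 (Y != Z) on D(Y)={2,3,4,5} D(Z)={2,3,4,5,6,7}: no change
Constraint 2 (Z < U) on D(Z)={2,3,4,5,6,7} D(U)={2,4,5,6,7}: Z {2,3,4,5,6,7}->{2,3,4,5,6}; U {2,4,5,6,7}->{4,5,6,7}
So after constraint 2: D(U) = {4,5,6,7}

Answer: {4,5,6,7}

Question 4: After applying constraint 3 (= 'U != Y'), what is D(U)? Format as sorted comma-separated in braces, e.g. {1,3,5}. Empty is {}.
Constraint 1 (Y != Z) on D(Y)={2,3,4,5} D(Z)={2,3,4,5,6,7}: no change
Constraint 2 (Z < U) on D(Z)={2,3,4,5,6,7} D(U)={2,4,5,6,7}: Z {2,3,4,5,6,7}->{2,3,4,5,6}; U {2,4,5,6,7}->{4,5,6,7}
Constraint 3 (U != Y) on D(U)={4,5,6,7} D(Y)={2,3,4,5}: no change
So after constraint 3: D(U) = {4,5,6,7}

Answer: {4,5,6,7}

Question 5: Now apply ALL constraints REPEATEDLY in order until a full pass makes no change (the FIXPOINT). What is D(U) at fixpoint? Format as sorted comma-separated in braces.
Answer: {4,5,6,7}

Derivation:
pass 0 (initial): D(U)={2,4,5,6,7}
pass 1: U {2,4,5,6,7}->{4,5,6,7}; Z {2,3,4,5,6,7}->{2,3,4,5,6}
pass 2: no change
Fixpoint after 2 passes: D(U) = {4,5,6,7}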